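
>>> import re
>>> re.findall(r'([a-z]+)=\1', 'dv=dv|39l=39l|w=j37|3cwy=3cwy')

The backreference `\1` re-matches whatever the first group consumed, character for character.
With a single group, `findall` returns only what that group captured — 1 item.

['dv']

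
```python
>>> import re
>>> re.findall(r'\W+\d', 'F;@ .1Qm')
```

[';@ .1']

`findall` yields the raw match text (1 of them) because the pattern has no groups.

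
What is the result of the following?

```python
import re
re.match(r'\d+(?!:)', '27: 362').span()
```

(0, 1)

A negative assertion filters positions out without eating any characters.
`re.match` won't scan ahead — the pattern has to work from the very first character.
The match spans [0:1] → '2'.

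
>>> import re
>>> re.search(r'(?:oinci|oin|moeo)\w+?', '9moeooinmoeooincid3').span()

(1, 6)

Unlike `match`, `search` isn't anchored — it looks for the pattern anywhere in the string.
The match spans [1:6] → 'moeoo'.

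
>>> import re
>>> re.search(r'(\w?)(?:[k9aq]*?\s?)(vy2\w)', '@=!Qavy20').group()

'Qavy20'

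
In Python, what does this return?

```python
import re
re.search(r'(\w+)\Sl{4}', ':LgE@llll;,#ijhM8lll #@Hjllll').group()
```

'LgE@llll'

Pattern: one or more of a word character (captured); then a non-whitespace character, then exactly 4 of a literal 'l'.
The match spans [1:9] → 'LgE@llll'.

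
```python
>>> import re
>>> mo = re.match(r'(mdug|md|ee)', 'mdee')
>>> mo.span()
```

With `match`, the pattern is implicitly anchored at the beginning.
The match spans [0:2] → 'md'.
Captured: group 1 = 'md'.

(0, 2)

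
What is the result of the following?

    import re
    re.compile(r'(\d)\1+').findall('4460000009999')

After group 1 captures some text, `\1` only succeeds where that same text appears again.
Matches: at [0:2] match '44', group 1 = '4'; at [3:9] match '000000', group 1 = '0'; at [9:13] match '9999', group 1 = '9'.
Because there's exactly one group, `findall` drops the full match and keeps group 1 from each hit.

['4', '0', '9']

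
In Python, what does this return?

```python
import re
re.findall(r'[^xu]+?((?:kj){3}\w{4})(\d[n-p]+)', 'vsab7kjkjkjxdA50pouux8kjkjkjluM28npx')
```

[('kjkjkjxdA5', '0po'), ('kjkjkjluM2', '8np')]

This matches one or more of any character except [xu] (lazy); then the literal 'kj' repeated 3 times, then exactly 4 of a word character (captured); then a digit, then one or more of a character in [n-p] (captured).
`findall` packs the 2 group values into a tuple for every match.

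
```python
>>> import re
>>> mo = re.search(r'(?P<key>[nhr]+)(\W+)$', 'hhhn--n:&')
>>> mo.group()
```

The pattern matches one or more of one of [nhr] (captured as 'key'); then one or more of a non-word character (captured); then anchored at the end.
Unlike `match`, `search` isn't anchored — it looks for the pattern anywhere in the string.
The match spans [6:9] → 'n:&'.
Captured: group 1 = 'n', group 2 = ':&'.

'n:&'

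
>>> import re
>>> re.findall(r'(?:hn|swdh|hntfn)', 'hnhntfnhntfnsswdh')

Alternation isn't longest-match — the leftmost alternative that fits at this position is chosen.
No capturing groups, so `findall` returns the 4 full match strings.

['hn', 'hn', 'hn', 'swdh']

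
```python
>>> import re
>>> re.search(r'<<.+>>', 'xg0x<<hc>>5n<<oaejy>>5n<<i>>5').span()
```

(4, 28)

The match spans [4:28] → '<<hc>>5n<<oaejy>>5n<<i>>'.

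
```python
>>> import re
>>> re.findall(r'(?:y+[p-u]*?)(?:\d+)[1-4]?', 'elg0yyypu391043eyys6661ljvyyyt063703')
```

['yyypu391043', 'yys6661', 'yyyt063703']

Pattern: one or more of a literal 'y', then zero or more of a character in [p-u] (lazy) (non-capturing group); then one or more of a digit (non-capturing group); then optionally a character in [1-4].
Scanning left to right: at [4:15] → 'yyypu391043'; at [16:23] → 'yys6661'; at [26:36] → 'yyyt063703'.
With no groups in the pattern, `findall` gives back each whole match — 3 here.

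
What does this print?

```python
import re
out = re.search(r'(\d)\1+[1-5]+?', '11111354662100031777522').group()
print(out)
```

111113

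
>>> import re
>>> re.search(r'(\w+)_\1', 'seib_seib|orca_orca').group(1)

'seib'

The backreference `\1` re-matches whatever the first group consumed, character for character.
`search` walks the string left to right and returns the first match it finds.
The match spans [0:9] → 'seib_seib'.
Captured: group 1 = 'seib'.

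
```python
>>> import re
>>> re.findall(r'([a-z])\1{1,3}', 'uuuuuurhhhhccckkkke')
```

After group 1 captures some text, `\1` only succeeds where that same text appears again.
Matches: at [0:4] match 'uuuu', group 1 = 'u'; at [4:6] match 'uu', group 1 = 'u'; at [7:11] match 'hhhh', group 1 = 'h'; at [11:14] match 'ccc', group 1 = 'c'; at [14:18] match 'kkkk', group 1 = 'k'.
`findall` collects group 1 from each match (5 total).

['u', 'u', 'h', 'c', 'k']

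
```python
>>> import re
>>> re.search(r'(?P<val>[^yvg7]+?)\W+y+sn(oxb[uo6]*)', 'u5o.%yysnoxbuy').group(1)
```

The match spans [0:13] → 'u5o.%yysnoxbu'.
Captured: group 1 = 'u5o', group 2 = 'oxbu'.

'u5o'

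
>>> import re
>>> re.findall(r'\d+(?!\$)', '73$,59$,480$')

['7', '5', '48']

A negative assertion filters positions out without eating any characters.
Matches: at [0:1] → '7'; at [4:5] → '5'; at [8:10] → '48'.
With no groups in the pattern, `findall` gives back each whole match — 3 here.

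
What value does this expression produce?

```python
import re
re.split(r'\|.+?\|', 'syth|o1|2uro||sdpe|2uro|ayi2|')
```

Matches to split on: at [4:8] → '|o1|'; at [12:19] → '||sdpe|'; at [23:29] → '|ayi2|'.
Each match becomes a cut point; 4 segments remain.

['syth', '2uro', '2uro', '']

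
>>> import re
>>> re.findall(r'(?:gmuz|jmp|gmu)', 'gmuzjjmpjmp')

`|` is ordered: at each position the engine commits to the first alternative that works.
Since nothing is captured, `findall` lists the 3 matched substrings directly.

['gmuz', 'jmp', 'jmp']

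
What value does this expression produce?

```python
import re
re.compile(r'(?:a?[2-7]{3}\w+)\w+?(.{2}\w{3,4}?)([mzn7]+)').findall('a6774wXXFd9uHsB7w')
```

This matches optionally a literal 'a', then exactly 3 of a character in [2-7], then one or more of a word character (non-capturing group); then one or more of a word character (lazy); then exactly 2 of any character, then 3 to 4 of a word character (lazy) (captured); then one or more of one of [mzn7] (captured).
Walking the string: at [0:16] match 'a6774wXXFd9uHsB7', groups = ('9uHsB', '7').
With 2 capturing groups, `findall` returns a 2-tuple per match.

[('9uHsB', '7')]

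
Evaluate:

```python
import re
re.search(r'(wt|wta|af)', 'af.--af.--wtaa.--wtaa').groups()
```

('af',)

Unlike `match`, `search` isn't anchored — it looks for the pattern anywhere in the string.
The match spans [0:2] → 'af'.
Captured: group 1 = 'af'.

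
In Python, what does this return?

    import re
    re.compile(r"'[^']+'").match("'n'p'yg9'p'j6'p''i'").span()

`re.match` won't scan ahead — the pattern has to work from the very first character.
The match spans [0:3] → "'n'".

(0, 3)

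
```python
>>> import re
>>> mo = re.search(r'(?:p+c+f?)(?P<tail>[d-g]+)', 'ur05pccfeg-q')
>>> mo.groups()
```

The match spans [4:10] → 'pccfeg'.
Captured: group 1 = 'eg'.

('eg',)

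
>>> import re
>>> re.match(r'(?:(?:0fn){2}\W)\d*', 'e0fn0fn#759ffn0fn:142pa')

With `match`, the pattern is implicitly anchored at the beginning.
Here the string doesn't start with a match, so the call returns None.

None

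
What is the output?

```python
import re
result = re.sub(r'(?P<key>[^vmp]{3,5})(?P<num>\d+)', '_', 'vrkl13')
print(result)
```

This matches 3 to 5 of any character except [vmp] (captured as 'key'); then one or more of a digit (captured as 'num').
Matches: at [1:6] → 'rkl13'.
`sub` substitutes '_' at each match site.

v_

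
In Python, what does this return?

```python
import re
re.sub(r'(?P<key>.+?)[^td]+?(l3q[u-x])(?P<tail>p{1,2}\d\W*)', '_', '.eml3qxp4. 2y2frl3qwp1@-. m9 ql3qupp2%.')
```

'___'

This matches one or more of any character (lazy) (captured as 'key'); then one or more of any character except [td] (lazy); then the literal 'l3q', then a character in [u-x] (captured); then 1 to 2 of a literal 'p', then a digit, then zero or more of a non-word character (captured as 'tail').
Because the quantifier is non-greedy, it stops expanding at the earliest point where the rest of the pattern can succeed.
Matches: at [0:11] → '.eml3qxp4. '; at [11:26] → '2y2frl3qwp1@-. '; at [26:39] → 'm9 ql3qupp2%.'.
Each match is replaced by '_'.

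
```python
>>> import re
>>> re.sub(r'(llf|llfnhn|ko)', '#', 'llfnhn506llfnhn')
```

`|` is ordered: at each position the engine commits to the first alternative that works.
Matches: at [0:3] → 'llf'; at [9:12] → 'llf'.
Each match is replaced by '#'.

'#nhn506#nhn'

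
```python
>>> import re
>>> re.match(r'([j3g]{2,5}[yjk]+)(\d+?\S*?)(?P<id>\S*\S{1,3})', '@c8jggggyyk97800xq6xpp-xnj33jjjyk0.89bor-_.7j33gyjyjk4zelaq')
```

None

`match` is anchored at position 0; if the pattern doesn't fit there, it returns None.
Here the pattern fails at index 0, so the call returns None.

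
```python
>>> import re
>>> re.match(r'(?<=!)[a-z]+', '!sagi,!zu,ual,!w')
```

Lookahead/lookbehind check context without consuming it, so the matched span excludes the asserted characters.
`re.match` only tries the pattern at the start of the string.
Here the pattern fails at index 0, so the call returns None.

None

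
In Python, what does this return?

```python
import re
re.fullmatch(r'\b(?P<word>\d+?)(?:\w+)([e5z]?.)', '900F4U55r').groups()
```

The match spans [0:9] → '900F4U55r'.
Captured: group 1 = '9', group 2 = 'r'.

('9', 'r')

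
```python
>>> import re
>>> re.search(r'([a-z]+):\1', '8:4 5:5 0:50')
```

None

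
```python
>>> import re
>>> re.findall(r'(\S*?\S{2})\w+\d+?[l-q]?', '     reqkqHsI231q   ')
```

['re']

This matches zero or more of a non-whitespace character (lazy), then exactly 2 of a non-whitespace character (captured); then one or more of a word character; then one or more of a digit (lazy), then optionally a character in [l-q].
Lazy quantifiers expand one character at a time until the remainder of the pattern can match.
Scanning left to right: at [5:17] match 'reqkqHsI231q', group 1 = 're'.
One capturing group, so `findall` returns just the captured substring from the one match — 1 in all.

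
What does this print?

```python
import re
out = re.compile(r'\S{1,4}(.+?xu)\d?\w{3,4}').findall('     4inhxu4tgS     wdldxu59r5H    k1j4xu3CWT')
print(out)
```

['xu4tgS     wdldxu', '4xu']

One capturing group, so `findall` returns just the captured substring from each match — 2 in all.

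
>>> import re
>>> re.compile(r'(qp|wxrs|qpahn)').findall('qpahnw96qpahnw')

The regex engine tests alternatives in the order written; an earlier branch that matches wins even if a later one would match more.
Scanning left to right: at [0:2] match 'qp', group 1 = 'qp'; at [8:10] match 'qp', group 1 = 'qp'.
Because there's exactly one group, `findall` drops the full match and keeps group 1 from each hit.

['qp', 'qp']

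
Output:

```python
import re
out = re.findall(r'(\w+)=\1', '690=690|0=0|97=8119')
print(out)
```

['690', '0']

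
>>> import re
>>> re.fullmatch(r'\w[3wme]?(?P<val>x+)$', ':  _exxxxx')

This matches a word character, then optionally one of [3wme]; then one or more of a literal 'x' (captured as 'val'); then anchored at the end.
`re.fullmatch` requires the pattern to consume the entire string.
Here there's no way to consume every character, so the call returns None.

None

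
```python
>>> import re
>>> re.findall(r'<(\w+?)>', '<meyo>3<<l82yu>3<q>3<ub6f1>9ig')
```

['meyo', 'l82yu', 'q', 'ub6f1']

One capturing group, so `findall` returns just the captured substring from each match — 4 in all.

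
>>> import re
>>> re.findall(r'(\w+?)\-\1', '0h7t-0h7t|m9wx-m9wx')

['0h7t', 'm9wx']

`\1` has to match the exact text group 1 already captured.
Because there's exactly one group, `findall` drops the full match and keeps group 1 from each hit.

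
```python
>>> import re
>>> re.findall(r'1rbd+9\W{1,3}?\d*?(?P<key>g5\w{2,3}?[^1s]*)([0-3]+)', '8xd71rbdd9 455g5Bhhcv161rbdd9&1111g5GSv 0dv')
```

This matches the literal '1rb', then one or more of the literal 'd'; then the literal '9', then 1 to 3 of a non-word character (lazy), then zero or more of a digit (lazy); then the literal 'g5', then 2 to 3 of a word character (lazy), then zero or more of any character except [1s] (captured as 'key'); then one or more of a character in [0-3] (captured).
Scanning left to right: at [4:22] match '1rbdd9 455g5Bhhcv1', groups = ('g5Bhhcv', '1'); at [23:41] match '1rbdd9&1111g5GSv 0', groups = ('g5GSv ', '0').
With 2 capturing groups, `findall` returns a 2-tuple per match.

[('g5Bhhcv', '1'), ('g5GSv ', '0')]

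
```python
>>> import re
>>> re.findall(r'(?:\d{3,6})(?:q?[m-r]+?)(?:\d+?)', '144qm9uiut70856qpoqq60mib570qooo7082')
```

['144qm9', '70856qpoqq6', '570qooo7']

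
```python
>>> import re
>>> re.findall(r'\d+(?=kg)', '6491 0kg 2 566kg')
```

['0', '566']

The positive lookaround only admits positions where the adjacent text matches; those characters stay outside the span.
Walking the string: at [5:6] → '0'; at [11:14] → '566'.
No capturing groups, so `findall` returns the 2 full match strings.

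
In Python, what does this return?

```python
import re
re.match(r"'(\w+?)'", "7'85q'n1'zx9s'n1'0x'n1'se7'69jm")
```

With `match`, the pattern is implicitly anchored at the beginning.
Here the string doesn't start with a match, so the call returns None.

None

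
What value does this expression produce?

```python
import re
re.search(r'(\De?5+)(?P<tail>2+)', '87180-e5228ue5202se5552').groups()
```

('-e5', '22')

This matches a non-digit, then optionally a literal 'e', then one or more of the literal '5' (captured); then one or more of a literal '2' (captured as 'tail').
Unlike `match`, `search` isn't anchored — it looks for the pattern anywhere in the string.
The match spans [5:10] → '-e522'.
Captured: group 1 = '-e5', group 2 = '22'.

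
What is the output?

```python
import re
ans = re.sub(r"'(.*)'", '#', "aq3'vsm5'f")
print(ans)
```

aq3#f

Matches: at [3:9] → "'vsm5'".
`sub` substitutes '#' at each match site.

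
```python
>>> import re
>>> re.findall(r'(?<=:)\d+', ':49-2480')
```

['49']

Lookahead/lookbehind check context without consuming it, so the matched span excludes the asserted characters.
Since nothing is captured, `findall` lists the 1 matched substring directly.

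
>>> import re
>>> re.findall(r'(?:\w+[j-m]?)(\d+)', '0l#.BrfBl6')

Pattern: one or more of a word character, then optionally a character in [j-m] (non-capturing group); then one or more of a digit (captured).
Walking the string: at [4:10] match 'BrfBl6', group 1 = '6'.
With a single group, `findall` returns only what that group captured — 1 item.

['6']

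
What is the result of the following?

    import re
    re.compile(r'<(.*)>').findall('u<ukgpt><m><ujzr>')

['ukgpt><m><ujzr']

With a single group, `findall` returns only what that group captured — 1 item.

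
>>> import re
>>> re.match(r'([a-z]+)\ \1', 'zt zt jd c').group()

`re.match` only tries the pattern at the start of the string.
The match spans [0:5] → 'zt zt'.

'zt zt'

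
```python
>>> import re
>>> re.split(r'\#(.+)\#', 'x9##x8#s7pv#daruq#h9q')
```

Matches to split on: at [2:18] → '##x8#s7pv#daruq#'.
`re.split` interleaves the captured-group text with the surrounding fragments.

['x9', '#x8#s7pv#daruq', 'h9q']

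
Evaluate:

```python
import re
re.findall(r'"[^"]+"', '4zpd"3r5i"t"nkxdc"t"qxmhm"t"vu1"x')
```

['"3r5i"', '"nkxdc"', '"qxmhm"', '"vu1"']

Scanning left to right: at [4:10] → '"3r5i"'; at [11:18] → '"nkxdc"'; at [19:26] → '"qxmhm"'; at [27:32] → '"vu1"'.
Since nothing is captured, `findall` lists the 4 matched substrings directly.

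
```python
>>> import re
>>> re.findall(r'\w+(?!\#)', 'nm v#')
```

A negative assertion filters positions out without eating any characters.
`findall` yields the raw match text (1 of them) because the pattern has no groups.

['nm']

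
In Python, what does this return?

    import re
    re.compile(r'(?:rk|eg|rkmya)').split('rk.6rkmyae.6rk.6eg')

Alternation tries branches left to right and keeps the first one that lets the overall match succeed at that position.
Splitting on the pattern gives 5 pieces.

['', '.6', 'myae.6', '.6', '']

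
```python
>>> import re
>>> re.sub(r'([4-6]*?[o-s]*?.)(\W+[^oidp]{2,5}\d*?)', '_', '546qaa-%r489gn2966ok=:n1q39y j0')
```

'546qa_n29__'

`sub` substitutes '_' at each match site.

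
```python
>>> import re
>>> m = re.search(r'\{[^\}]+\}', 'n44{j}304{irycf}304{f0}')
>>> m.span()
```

(3, 6)

Unlike `match`, `search` isn't anchored — it looks for the pattern anywhere in the string.
The match spans [3:6] → '{j}'.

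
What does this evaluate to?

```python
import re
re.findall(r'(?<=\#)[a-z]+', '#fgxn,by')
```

['fgxn']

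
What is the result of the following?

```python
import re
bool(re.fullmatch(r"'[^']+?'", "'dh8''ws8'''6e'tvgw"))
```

`re.fullmatch` is like wrapping the pattern in `^…$` (in single-line mode).
Here there's no way to consume every character, so the call returns None, and `bool(None)` is False.

False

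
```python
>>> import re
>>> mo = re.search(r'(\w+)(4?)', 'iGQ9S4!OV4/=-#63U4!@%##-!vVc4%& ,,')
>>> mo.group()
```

'iGQ9S4'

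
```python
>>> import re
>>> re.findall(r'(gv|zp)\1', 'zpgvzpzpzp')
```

`\1` is not a pattern — it's the concrete string captured by group 1, re-applied verbatim.
`findall` collects group 1 from the one match (1 total).

['zp']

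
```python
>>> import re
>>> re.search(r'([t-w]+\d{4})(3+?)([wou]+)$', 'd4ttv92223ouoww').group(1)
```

'ttv9222'

The pattern matches one or more of a character in [t-w], then exactly 4 of a digit (captured); then one or more of a literal '3' (lazy) (captured); then one or more of one of [wou] (captured); then anchored at the end.
`re.search` scans for the first position where the pattern succeeds.
The match spans [2:15] → 'ttv92223ouoww'.
Captured: group 1 = 'ttv9222', group 2 = '3', group 3 = 'ouoww'.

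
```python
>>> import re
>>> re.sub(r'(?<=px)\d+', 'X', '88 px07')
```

The lookaround is zero-width — it requires the adjacent text to match without consuming it, so the asserted text isn't part of the match.
`sub` substitutes 'X' at each match site.

'88 pxX'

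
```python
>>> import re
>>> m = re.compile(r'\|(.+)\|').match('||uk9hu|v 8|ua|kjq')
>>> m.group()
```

'||uk9hu|v 8|ua|'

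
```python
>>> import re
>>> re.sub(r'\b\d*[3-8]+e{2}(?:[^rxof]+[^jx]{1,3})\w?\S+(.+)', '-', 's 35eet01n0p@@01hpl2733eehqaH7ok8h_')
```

's -'

The pattern matches a word boundary (`\b`, zero-width); then zero or more of a digit, then one or more of a character in [3-8], then exactly 2 of the literal 'e'; then one or more of any character except [rxof], then 1 to 3 of any character except [jx] (non-capturing group); then optionally a word character, then one or more of a non-whitespace character; then one or more of any character (captured).
Matches: at [2:35] → '35eet01n0p@@01hpl2733eehqaH7ok8h_'.
`sub` substitutes '-' at each match site.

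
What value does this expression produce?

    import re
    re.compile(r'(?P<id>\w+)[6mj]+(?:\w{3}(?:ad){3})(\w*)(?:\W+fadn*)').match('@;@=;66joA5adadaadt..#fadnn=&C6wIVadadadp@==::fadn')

None

Pattern: one or more of a word character (captured as 'id'); then one or more of one of [6mj]; then exactly 3 of a word character, then the literal 'ad' repeated 3 times (non-capturing group); then zero or more of a word character (captured); then one or more of a non-word character, then the literal 'fad', then zero or more of the literal 'n' (non-capturing group).
`re.match` won't scan ahead — the pattern has to work from the very first character.
Here position 0 doesn't satisfy it, so the call returns None.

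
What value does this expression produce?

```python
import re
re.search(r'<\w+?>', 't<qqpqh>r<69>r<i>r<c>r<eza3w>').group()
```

`search` walks the string left to right and returns the first match it finds.
The match spans [1:8] → '<qqpqh>'.

'<qqpqh>'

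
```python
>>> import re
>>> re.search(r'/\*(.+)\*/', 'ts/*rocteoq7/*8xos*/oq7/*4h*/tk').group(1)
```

'rocteoq7/*8xos*/oq7/*4h'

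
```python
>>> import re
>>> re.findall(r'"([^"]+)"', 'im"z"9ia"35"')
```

['z', '35']

Matches: at [2:5] match '"z"', group 1 = 'z'; at [8:12] match '"35"', group 1 = '35'.
`findall` collects group 1 from each match (2 total).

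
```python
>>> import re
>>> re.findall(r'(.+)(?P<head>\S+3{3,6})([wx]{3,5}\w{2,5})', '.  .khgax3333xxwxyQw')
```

[('.  .khgax', '3333', 'xxwxyQw')]

The pattern matches one or more of any character (captured); then one or more of a non-whitespace character, then 3 to 6 of the literal '3' (captured as 'head'); then 3 to 5 of one of [wx], then 2 to 5 of a word character (captured).
Walking the string: at [0:20] match '.  .khgax3333xxwxyQw', groups = ('.  .khgax', '3333', 'xxwxyQw').
`findall` packs the 3 group values into a tuple for every match.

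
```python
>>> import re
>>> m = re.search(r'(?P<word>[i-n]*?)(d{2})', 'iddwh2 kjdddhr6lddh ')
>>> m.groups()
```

The pattern matches zero or more of a character in [i-n] (lazy) (captured as 'word'); then exactly 2 of a literal 'd' (captured).
`re.search` scans for the first position where the pattern succeeds.
The match spans [0:3] → 'idd'.
Captured: group 1 = 'i', group 2 = 'dd'.

('i', 'dd')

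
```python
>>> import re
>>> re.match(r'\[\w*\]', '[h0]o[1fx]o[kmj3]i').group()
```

'[h0]'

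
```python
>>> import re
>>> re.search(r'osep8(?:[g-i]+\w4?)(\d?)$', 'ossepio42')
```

None

Pattern: the literal 'ose', then the literal 'p8'; then one or more of a character in [g-i], then a word character, then optionally the literal '4' (non-capturing group); then optionally a digit (captured); then anchored at the end.
Unlike `match`, `search` isn't anchored — it looks for the pattern anywhere in the string.
Here the pattern never matches, so the call returns None.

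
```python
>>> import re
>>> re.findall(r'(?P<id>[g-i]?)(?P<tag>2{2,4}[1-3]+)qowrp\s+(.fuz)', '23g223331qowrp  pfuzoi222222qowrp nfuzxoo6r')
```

[('g', '223331', 'pfuz'), ('i', '222222', 'nfuz')]

Pattern: optionally a character in [g-i] (captured as 'id'); then 2 to 4 of a literal '2', then one or more of a character in [1-3] (captured as 'tag'); then the literal 'qow', then the literal 'rp'; then one or more of whitespace; then any character, then the literal 'fuz' (captured).
Scanning left to right: at [2:20] match 'g223331qowrp  pfuz', groups = ('g', '223331', 'pfuz'); at [21:38] match 'i222222qowrp nfuz', groups = ('i', '222222', 'nfuz').
3 groups means each result is a tuple of 3 captured strings — 2 here.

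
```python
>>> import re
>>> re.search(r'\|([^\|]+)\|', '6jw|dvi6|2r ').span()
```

The match spans [3:9] → '|dvi6|'.

(3, 9)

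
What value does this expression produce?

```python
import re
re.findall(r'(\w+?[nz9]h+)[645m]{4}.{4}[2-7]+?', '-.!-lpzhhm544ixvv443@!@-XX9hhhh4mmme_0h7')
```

['lpzhh', 'XX9hhhh']

With a single group, `findall` returns only what that group captured — 2 items.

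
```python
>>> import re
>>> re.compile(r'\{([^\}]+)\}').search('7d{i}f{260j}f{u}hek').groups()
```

('i',)

The match spans [2:5] → '{i}'.
Captured: group 1 = 'i'.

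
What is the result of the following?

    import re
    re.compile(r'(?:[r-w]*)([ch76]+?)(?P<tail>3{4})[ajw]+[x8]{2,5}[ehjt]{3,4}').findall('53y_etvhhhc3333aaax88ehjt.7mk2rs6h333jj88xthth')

2 groups means the one result is a tuple of 2 captured strings — 1 here.

[('hhhc', '3333')]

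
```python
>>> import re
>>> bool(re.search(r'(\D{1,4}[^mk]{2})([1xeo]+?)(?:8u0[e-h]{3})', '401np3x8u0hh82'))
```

False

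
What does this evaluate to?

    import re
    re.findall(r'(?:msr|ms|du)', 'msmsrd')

Alternation tries branches left to right and keeps the first one that lets the overall match succeed at that position.
Scanning left to right: at [0:2] → 'ms'; at [2:5] → 'msr'.
`findall` yields the raw match text (2 of them) because the pattern has no groups.

['ms', 'msr']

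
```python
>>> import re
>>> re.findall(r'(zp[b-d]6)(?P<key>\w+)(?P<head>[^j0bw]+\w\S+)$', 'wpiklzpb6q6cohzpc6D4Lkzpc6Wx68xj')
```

[('zpb6', 'q6cohzpc6D4Lkzpc6Wx6', '8xj')]

3 groups means the one result is a tuple of 3 captured strings — 1 here.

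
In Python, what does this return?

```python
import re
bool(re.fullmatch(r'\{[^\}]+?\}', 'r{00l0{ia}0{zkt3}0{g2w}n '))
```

False

`re.fullmatch` requires the pattern to consume the entire string.
Here the pattern can't cover the whole string, so the call returns None, and `bool(None)` is False.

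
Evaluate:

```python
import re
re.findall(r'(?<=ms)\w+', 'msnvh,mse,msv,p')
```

The positive lookaround only admits positions where the adjacent text matches; those characters stay outside the span.
Scanning left to right: at [2:5] → 'nvh'; at [8:9] → 'e'; at [12:13] → 'v'.
`findall` yields the raw match text (3 of them) because the pattern has no groups.

['nvh', 'e', 'v']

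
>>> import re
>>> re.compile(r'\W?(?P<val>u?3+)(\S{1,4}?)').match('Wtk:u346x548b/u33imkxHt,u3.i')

The pattern matches optionally a non-word character; then optionally the literal 'u', then one or more of a literal '3' (captured as 'val'); then 1 to 4 of a non-whitespace character (lazy) (captured).
`match` is anchored at position 0; if the pattern doesn't fit there, it returns None.
Here position 0 doesn't satisfy it, so the call returns None.

None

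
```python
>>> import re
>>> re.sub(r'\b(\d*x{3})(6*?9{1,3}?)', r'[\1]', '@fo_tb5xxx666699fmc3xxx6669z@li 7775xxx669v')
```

'@fo_tb5xxx666699fmc3xxx6669z@li [7775xxx]v'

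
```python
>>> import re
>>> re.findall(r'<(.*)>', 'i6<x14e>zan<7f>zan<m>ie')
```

['x14e>zan<7f>zan<m']

Matches: at [2:21] match '<x14e>zan<7f>zan<m>', group 1 = 'x14e>zan<7f>zan<m'.
With a single group, `findall` returns only what that group captured — 1 item.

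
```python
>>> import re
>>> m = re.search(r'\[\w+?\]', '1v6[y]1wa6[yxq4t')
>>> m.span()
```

(3, 6)

`re.search` tries every starting position until one works.
The match spans [3:6] → '[y]'.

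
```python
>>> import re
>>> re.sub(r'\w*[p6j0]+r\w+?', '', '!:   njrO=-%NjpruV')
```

'!:   =-%V'

A non-greedy quantifier consumes as few characters as it can — just enough that the remainder of the pattern still matches from where it stops; whatever follows it matches normally.
`sub` substitutes '' at each match site.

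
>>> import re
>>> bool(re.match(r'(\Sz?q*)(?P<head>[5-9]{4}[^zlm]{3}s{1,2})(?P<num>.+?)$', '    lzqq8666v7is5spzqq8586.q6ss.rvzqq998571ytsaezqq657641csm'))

False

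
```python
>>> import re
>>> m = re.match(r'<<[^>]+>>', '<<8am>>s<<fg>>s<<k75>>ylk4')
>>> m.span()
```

`match` is anchored at position 0; if the pattern doesn't fit there, it returns None.
The match spans [0:7] → '<<8am>>'.

(0, 7)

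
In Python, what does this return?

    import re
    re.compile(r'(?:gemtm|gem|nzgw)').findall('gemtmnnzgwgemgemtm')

['gemtm', 'nzgw', 'gem', 'gemtm']

Alternation tries branches left to right and keeps the first one that lets the overall match succeed at that position.
Matches: at [0:5] → 'gemtm'; at [6:10] → 'nzgw'; at [10:13] → 'gem'; at [13:18] → 'gemtm'.
With no groups in the pattern, `findall` gives back each whole match — 4 here.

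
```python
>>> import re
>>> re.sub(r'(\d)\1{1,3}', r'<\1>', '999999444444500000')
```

'<9><9><4><4>5<0>0'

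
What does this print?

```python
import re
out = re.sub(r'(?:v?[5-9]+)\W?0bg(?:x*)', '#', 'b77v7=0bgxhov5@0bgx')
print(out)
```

This matches optionally a literal 'v', then one or more of a character in [5-9] (non-capturing group); then optionally a non-word character, then the literal '0bg'; then zero or more of a literal 'x' (non-capturing group).
Matches: at [3:10] → 'v7=0bgx'; at [12:19] → 'v5@0bgx'.
`sub` substitutes '#' at each match site.

b77#ho#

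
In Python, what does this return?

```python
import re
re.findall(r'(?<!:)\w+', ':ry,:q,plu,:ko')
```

['y', 'plu', 'o']

`(?!…)`/`(?<!…)` only lets a position through if the neighbouring text does NOT match; no characters are consumed.
Since nothing is captured, `findall` lists the 3 matched substrings directly.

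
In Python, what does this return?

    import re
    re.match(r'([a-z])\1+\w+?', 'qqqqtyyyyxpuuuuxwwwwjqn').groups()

The match spans [0:5] → 'qqqqt'.
Captured: group 1 = 'q'.

('q',)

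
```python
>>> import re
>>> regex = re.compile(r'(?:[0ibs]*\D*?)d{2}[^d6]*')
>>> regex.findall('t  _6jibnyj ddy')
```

No capturing groups, so `findall` returns the 1 full match string.

['jibnyj ddy']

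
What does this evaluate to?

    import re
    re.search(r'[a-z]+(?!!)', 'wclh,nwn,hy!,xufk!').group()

'wclh'

A negative assertion filters positions out without eating any characters.
The match spans [0:4] → 'wclh'.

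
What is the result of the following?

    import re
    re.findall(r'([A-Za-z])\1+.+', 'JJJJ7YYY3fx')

['J']

After group 1 captures some text, `\1` only succeeds where that same text appears again.
Scanning left to right: at [0:11] match 'JJJJ7YYY3fx', group 1 = 'J'.
With a single group, `findall` returns only what that group captured — 1 item.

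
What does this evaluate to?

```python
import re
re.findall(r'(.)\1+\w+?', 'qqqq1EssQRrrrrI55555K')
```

A backreference is literal: `\1` must see the identical characters the first group matched.
Matches: at [0:5] match 'qqqq1', group 1 = 'q'; at [6:9] match 'ssQ', group 1 = 's'; at [10:15] match 'rrrrI', group 1 = 'r'; at [15:21] match '55555K', group 1 = '5'.
`findall` collects group 1 from each match (4 total).

['q', 's', 'r', '5']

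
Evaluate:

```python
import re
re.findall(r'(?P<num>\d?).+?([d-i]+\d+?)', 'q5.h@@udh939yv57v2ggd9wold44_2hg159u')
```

Because the quantifier is non-greedy, it stops expanding at the earliest point where the rest of the pattern can succeed.
Multiple groups make `findall` return tuples — one 2-tuple for each match.

[('', 'dh9'), ('3', 'ggd9'), ('', 'd4'), ('4', 'hg1')]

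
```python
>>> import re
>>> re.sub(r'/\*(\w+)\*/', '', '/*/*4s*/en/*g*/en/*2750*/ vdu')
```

'/*enen vdu'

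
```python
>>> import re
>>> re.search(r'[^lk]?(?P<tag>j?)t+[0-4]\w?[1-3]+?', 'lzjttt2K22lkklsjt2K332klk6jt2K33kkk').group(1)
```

The match spans [1:9] → 'zjttt2K2'.
Captured: group 1 = 'j'.

'j'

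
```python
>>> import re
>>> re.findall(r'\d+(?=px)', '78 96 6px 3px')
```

['6', '3']

The `(?=…)`/`(?<=…)` assertion just peeks at neighbouring text; it doesn't advance the match position.
Scanning left to right: at [6:7] → '6'; at [10:11] → '3'.
With no groups in the pattern, `findall` gives back each whole match — 2 here.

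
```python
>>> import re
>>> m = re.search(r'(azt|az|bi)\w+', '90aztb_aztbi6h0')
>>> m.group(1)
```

The match spans [2:15] → 'aztb_aztbi6h0'.
Captured: group 1 = 'azt'.

'azt'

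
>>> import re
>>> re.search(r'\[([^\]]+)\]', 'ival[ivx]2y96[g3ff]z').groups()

`search` walks the string left to right and returns the first match it finds.
The match spans [4:9] → '[ivx]'.
Captured: group 1 = 'ivx'.

('ivx',)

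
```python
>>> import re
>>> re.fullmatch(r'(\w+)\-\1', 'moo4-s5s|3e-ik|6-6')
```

`re.fullmatch` requires the pattern to consume the entire string.
Here the pattern can't cover the whole string, so the call returns None.

None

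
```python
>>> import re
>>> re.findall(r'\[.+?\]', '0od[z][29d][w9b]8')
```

Since nothing is captured, `findall` lists the 3 matched substrings directly.

['[z]', '[29d]', '[w9b]']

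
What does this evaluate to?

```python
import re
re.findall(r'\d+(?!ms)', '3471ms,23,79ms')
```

The negative lookahead/lookbehind blocks any match where the forbidden context is present.
Since nothing is captured, `findall` lists the 3 matched substrings directly.

['347', '23', '7']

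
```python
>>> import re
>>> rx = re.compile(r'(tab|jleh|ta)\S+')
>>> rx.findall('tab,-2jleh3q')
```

Branches in `(...|...)` are attempted left-to-right; the first branch that allows the whole pattern to succeed is taken.
Walking the string: at [0:12] match 'tab,-2jleh3q', group 1 = 'tab'.
One capturing group, so `findall` returns just the captured substring from the one match — 1 in all.

['tab']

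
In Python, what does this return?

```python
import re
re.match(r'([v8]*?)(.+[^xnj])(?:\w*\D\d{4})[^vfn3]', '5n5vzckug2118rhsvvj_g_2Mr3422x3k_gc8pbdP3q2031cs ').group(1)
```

The match spans [0:47] → '5n5vzckug2118rhsvvj_g_2Mr3422x3k_gc8pbdP3q2031c'.
Captured: group 1 = '', group 2 = '5n5vzckug2118rhsvvj_g_2Mr3422x3k_gc8pbdP3'.

''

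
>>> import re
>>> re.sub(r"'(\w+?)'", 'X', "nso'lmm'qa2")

'nsoXqa2'

Matches: at [3:8] → "'lmm'".
Each match is replaced by 'X'.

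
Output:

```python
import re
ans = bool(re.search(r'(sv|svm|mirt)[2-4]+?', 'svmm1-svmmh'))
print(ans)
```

False

Here no position works, so the call returns None, and `bool(None)` is False.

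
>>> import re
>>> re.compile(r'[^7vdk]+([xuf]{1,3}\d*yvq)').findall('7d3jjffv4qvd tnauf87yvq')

['f87yvq']

The pattern matches one or more of any character except [7vdk]; then 1 to 3 of one of [xuf], then zero or more of a digit, then the literal 'yvq' (captured).
Walking the string: at [12:23] match ' tnauf87yvq', group 1 = 'f87yvq'.
`findall` collects group 1 from the one match (1 total).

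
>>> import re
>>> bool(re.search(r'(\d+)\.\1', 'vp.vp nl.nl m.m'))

False

The backreference `\1` re-matches whatever the first group consumed, character for character.
`search` walks the string left to right and returns the first match it finds.
Here the pattern never matches, so the call returns None, and `bool(None)` is False.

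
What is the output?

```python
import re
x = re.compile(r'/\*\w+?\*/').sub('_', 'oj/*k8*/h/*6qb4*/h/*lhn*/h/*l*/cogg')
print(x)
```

oj_h_h_h_cogg

Each match is replaced by '_'.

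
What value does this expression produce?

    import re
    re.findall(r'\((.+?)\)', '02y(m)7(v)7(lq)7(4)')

`findall` collects group 1 from each match (4 total).

['m', 'v', 'lq', '4']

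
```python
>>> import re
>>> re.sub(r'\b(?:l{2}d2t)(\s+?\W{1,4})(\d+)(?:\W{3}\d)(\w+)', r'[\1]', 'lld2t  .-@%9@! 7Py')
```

`\1` in the replacement pulls in group 1's text for each match.

'[  .-@%]'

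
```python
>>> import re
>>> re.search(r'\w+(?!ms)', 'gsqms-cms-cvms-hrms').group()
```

'gsqms'

A negative assertion filters positions out without eating any characters.
`re.search` tries every starting position until one works.
The match spans [0:5] → 'gsqms'.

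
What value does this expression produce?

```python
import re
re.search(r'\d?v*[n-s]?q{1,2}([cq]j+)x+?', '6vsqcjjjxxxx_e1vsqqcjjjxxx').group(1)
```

'cjjj'

The match spans [0:9] → '6vsqcjjjx'.
Captured: group 1 = 'cjjj'.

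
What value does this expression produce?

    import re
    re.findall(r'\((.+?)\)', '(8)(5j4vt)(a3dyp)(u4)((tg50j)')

['8', '5j4vt', 'a3dyp', 'u4', '(tg50j']

A `+?`/`*?`/`{m,n}?` starts at its minimum and grows only as far as needed for what follows to match.
Scanning left to right: at [0:3] match '(8)', group 1 = '8'; at [3:10] match '(5j4vt)', group 1 = '5j4vt'; at [10:17] match '(a3dyp)', group 1 = 'a3dyp'; at [17:21] match '(u4)', group 1 = 'u4'; at [21:29] match '((tg50j)', group 1 = '(tg50j'.
Because there's exactly one group, `findall` drops the full match and keeps group 1 from each hit.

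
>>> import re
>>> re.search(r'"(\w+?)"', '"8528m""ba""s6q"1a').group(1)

Unlike `match`, `search` isn't anchored — it looks for the pattern anywhere in the string.
The match spans [0:7] → '"8528m"'.
Captured: group 1 = '8528m'.

'8528m'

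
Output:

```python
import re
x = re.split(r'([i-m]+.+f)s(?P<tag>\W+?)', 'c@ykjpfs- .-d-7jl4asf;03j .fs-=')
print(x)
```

The pattern matches one or more of a character in [i-m], then one or more of any character, then a literal 'f' (captured); then a literal 's'; then one or more of a non-word character (lazy) (captured as 'tag').
A `+?`/`*?`/`{m,n}?` starts at its minimum and grows only as far as needed for what follows to match.
Matches to split on: at [3:30] → 'kjpfs- .-d-7jl4asf;03j .fs-'.
With a capturing group present, the delimiter's captured portion is kept in the result list.

['c@y', 'kjpfs- .-d-7jl4asf;03j .f', '-', '=']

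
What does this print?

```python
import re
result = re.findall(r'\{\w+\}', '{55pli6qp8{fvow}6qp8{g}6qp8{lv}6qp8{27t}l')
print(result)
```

Walking the string: at [10:16] → '{fvow}'; at [20:23] → '{g}'; at [27:31] → '{lv}'; at [35:40] → '{27t}'.
No capturing groups, so `findall` returns the 4 full match strings.

['{fvow}', '{g}', '{lv}', '{27t}']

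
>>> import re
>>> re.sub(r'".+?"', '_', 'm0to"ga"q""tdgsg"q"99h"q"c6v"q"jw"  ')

'm0to_q_q_q_q_  '

A non-greedy quantifier consumes as few characters as it can — just enough that the remainder of the pattern still matches from where it stops; whatever follows it matches normally.
Matches: at [4:8] → '"ga"'; at [9:17] → '""tdgsg"'; at [18:23] → '"99h"'; at [24:29] → '"c6v"'; at [30:34] → '"jw"'.
Every occurrence is swapped for '_'.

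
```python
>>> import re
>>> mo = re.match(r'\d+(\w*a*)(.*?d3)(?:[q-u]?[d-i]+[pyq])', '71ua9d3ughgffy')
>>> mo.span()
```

This matches one or more of a digit; then zero or more of a word character, then zero or more of a literal 'a' (captured); then zero or more of any character (lazy), then the literal 'd3' (captured); then optionally a character in [q-u], then one or more of a character in [d-i], then one of [pyq] (non-capturing group).
`re.match` won't scan ahead — the pattern has to work from the very first character.
The match spans [0:14] → '71ua9d3ughgffy'.
Captured: group 1 = 'ua9', group 2 = 'd3'.

(0, 14)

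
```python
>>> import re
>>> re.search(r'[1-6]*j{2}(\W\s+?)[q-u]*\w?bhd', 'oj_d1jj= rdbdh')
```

None

Here no position works, so the call returns None.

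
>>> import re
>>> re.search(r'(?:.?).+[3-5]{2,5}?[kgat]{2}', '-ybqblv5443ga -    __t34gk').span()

(0, 26)

Pattern: optionally any character (non-capturing group); then one or more of any character, then 2 to 5 of a character in [3-5] (lazy), then exactly 2 of one of [kgat].
`re.search` tries every starting position until one works.
The match spans [0:26] → '-ybqblv5443ga -    __t34gk'.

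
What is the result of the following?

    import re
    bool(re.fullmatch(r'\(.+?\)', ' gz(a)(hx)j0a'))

`fullmatch` succeeds only if the pattern covers the string from start to end.
Here there's no way to consume every character, so the call returns None, and `bool(None)` is False.

False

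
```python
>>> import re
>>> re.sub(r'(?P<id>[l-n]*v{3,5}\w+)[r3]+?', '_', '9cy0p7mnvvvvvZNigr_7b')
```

The pattern matches zero or more of a character in [l-n], then 3 to 5 of a literal 'v', then one or more of a word character (captured as 'id'); then one or more of one of [r3] (lazy).
Matches: at [6:18] → 'mnvvvvvZNigr'.
`sub` substitutes '_' at each match site.

'9cy0p7__7b'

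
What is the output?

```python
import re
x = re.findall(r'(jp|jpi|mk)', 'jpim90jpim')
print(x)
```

Alternation isn't longest-match — the leftmost alternative that fits at this position is chosen.
Walking the string: at [0:2] match 'jp', group 1 = 'jp'; at [6:8] match 'jp', group 1 = 'jp'.
`findall` collects group 1 from each match (2 total).

['jp', 'jp']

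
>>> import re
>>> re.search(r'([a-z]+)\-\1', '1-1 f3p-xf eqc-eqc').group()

The backreference `\1` re-matches whatever the first group consumed, character for character.
`search` walks the string left to right and returns the first match it finds.
The match spans [11:18] → 'eqc-eqc'.
Captured: group 1 = 'eqc'.

'eqc-eqc'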